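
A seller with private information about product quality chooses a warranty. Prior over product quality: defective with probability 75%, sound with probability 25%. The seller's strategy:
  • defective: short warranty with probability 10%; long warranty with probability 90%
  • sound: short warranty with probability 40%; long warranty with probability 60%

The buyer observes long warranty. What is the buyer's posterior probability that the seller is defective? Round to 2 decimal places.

P(long warranty) = 0.75·0.9 + 0.25·0.6 = 0.825
P(defective | long warranty) = (0.75·0.9) / 0.825 = 0.675 / 0.825 = 0.818182

0.82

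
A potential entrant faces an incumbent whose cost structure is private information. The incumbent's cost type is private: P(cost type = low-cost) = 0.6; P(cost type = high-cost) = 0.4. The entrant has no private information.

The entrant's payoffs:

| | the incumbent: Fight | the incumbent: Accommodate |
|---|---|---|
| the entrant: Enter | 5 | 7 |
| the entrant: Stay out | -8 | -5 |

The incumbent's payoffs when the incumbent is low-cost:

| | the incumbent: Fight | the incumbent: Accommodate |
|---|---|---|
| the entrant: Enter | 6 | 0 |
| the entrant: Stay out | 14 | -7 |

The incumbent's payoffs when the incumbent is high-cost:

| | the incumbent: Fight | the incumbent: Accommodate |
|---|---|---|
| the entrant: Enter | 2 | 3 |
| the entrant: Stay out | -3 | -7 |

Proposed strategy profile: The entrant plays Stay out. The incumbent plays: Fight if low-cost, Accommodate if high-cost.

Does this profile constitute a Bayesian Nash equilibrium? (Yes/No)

A profile is a BNE iff every type of every player is best-responding given beliefs about the other side.
The entrant plays Stay out: E[Stay out] = 0.6·(-8) + 0.4·(-5) = -6.8; E[Enter] = 5.8. Not best-responding. ✗
The incumbent (cost type low-cost), facing Stay out: Fight gives 14, Accommodate gives -7. Proposed Fight is best. ✓
The incumbent (cost type high-cost), facing Stay out: Fight gives -3, Accommodate gives -7. Proposed Accommodate is not best — profitable deviation exists. ✗

No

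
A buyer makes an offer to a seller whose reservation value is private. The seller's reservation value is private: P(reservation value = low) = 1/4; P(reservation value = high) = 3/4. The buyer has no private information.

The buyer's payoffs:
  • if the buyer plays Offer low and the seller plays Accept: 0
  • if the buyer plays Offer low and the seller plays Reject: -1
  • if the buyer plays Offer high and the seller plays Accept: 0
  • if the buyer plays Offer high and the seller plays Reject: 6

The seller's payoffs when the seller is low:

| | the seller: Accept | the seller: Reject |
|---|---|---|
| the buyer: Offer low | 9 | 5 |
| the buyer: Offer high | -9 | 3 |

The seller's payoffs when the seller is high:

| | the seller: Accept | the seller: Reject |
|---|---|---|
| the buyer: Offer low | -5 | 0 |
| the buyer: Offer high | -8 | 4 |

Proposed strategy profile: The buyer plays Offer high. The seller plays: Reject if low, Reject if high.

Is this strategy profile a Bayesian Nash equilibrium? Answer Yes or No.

Yes

A profile is a BNE iff every type of every player is best-responding given beliefs about the other side.
The buyer plays Offer high: E[Offer high] = 1/4·(6) + 3/4·(6) = 6; E[Offer low] = -1. Best-responding. ✓
The seller (reservation value low), facing Offer high: Accept gives -9, Reject gives 3. Proposed Reject is best. ✓
The seller (reservation value high), facing Offer high: Accept gives -8, Reject gives 4. Proposed Reject is best. ✓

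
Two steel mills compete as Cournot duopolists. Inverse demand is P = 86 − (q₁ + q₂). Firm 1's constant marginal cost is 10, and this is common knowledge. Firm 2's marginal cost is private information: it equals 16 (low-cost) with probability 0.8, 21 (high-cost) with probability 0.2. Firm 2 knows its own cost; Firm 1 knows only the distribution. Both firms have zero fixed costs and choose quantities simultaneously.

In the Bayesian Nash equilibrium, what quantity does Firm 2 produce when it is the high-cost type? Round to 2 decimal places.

Each type of Firm 2 best-responds to q₁; Firm 1 best-responds to the expected q₂ over Firm 2's types.
Firm 2 with cost c maximizes (86 − (q₁+q₂) − c)·q₂, giving q₂(c) = (86 − c − q₁)/2.
E[c₂] = 0.8·16 + 0.2·21 = 17
Firm 1's FOC against E[q₂] yields q₁ = (86 − 2·10 + E[c₂])/3 = (86 − 20 + 17)/3 = 27.6667.
q₂(high-cost) = (86 − 21 − 27.6667)/2 = 18.6667.

18.67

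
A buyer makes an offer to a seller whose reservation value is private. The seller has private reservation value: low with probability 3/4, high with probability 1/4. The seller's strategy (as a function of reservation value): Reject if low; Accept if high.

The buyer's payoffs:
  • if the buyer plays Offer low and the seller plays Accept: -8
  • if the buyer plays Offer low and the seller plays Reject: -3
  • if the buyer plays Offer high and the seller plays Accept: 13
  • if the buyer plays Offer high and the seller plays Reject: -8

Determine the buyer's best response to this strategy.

Offer high

E[Offer low] = 3/4·(-3) + 1/4·(-8) = -17/4
E[Offer high] = 3/4·(-8) + 1/4·(13) = -11/4
Best response: Offer high (-11/4 is the largest).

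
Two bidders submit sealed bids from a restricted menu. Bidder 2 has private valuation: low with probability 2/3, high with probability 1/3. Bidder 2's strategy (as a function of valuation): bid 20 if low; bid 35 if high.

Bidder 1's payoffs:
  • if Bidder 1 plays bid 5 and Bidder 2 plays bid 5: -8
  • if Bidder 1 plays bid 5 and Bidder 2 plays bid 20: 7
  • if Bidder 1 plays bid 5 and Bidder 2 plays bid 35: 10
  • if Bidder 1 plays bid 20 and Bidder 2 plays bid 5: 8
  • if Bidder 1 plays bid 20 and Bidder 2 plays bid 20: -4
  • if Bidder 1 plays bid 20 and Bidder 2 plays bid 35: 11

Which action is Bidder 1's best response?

bid 5

E[bid 5] = 2/3·(7) + 1/3·(10) = 8
E[bid 20] = 2/3·(-4) + 1/3·(11) = 1
Best response: bid 5 (8 is the largest).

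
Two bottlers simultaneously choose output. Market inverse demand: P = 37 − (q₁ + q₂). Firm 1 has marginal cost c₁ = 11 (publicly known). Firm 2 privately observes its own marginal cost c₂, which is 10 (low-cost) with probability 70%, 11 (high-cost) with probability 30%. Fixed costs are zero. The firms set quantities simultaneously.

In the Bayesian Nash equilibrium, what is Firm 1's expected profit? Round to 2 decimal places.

71.12

Type-c best response for Firm 2: q₂(c) = (37 − c)/2 − q₁/2.
Firm 1 maximizes expected profit; its first-order condition is 37 − 2q₁ − E[q₂] − 11 = 0.
Substituting E[q₂] and solving: E[c₂] = 10.3, so q₁ = (37 − 2·11 + 10.3)/3 = 8.43333.
E[P] = 37 − (q₁ + E[q₂]) = 19.4333; Firm 1's expected profit = (E[P] − 11)·q₁ = (19.4333 − 11)·8.43333 = 71.1211.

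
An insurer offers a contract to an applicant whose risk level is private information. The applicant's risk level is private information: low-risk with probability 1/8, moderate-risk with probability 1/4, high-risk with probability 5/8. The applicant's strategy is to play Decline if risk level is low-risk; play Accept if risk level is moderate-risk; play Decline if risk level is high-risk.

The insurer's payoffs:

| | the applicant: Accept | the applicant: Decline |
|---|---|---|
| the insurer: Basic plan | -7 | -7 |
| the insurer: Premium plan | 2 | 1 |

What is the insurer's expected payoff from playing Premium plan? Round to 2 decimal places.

E[Premium plan] = 1/8·1 + 1/4·2 + 5/8·1 = 1/8 + 1/2 + 5/8 = 5/4

1.25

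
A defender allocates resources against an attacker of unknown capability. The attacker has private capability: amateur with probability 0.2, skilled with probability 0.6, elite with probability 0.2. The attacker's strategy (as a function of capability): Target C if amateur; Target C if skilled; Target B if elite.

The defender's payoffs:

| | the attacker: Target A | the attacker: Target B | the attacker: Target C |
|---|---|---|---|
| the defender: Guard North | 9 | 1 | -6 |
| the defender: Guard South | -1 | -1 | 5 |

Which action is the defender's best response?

Guard South

E[Guard North] = 0.2·(-6) + 0.6·(-6) + 0.2·(1) = -4.6
E[Guard South] = 0.2·(5) + 0.6·(5) + 0.2·(-1) = 3.8
Best response: Guard South (3.8 is the largest).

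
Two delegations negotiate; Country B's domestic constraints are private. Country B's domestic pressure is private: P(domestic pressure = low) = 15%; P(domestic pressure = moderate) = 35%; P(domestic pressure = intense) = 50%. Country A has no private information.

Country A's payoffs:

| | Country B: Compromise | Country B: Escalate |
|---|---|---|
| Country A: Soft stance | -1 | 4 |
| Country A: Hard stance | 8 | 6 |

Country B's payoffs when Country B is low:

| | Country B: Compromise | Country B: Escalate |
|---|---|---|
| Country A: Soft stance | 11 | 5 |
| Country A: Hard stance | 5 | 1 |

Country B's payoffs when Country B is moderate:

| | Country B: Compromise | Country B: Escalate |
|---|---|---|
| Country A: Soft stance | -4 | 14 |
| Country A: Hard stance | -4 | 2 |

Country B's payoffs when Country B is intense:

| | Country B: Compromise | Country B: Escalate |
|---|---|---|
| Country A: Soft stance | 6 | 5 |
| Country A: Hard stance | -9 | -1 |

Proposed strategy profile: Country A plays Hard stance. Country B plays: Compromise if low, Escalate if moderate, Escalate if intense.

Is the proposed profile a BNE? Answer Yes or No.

Country A plays Hard stance: E[Hard stance] = 0.15·(8) + 0.35·(6) + 0.5·(6) = 6.3; E[Soft stance] = 3.25. Best-responding. ✓
Country B (domestic pressure low), facing Hard stance: Compromise gives 5, Escalate gives 1. Proposed Compromise is best. ✓
Country B (domestic pressure moderate), facing Hard stance: Compromise gives -4, Escalate gives 2. Proposed Escalate is best. ✓
Country B (domestic pressure intense), facing Hard stance: Compromise gives -9, Escalate gives -1. Proposed Escalate is best. ✓

Yes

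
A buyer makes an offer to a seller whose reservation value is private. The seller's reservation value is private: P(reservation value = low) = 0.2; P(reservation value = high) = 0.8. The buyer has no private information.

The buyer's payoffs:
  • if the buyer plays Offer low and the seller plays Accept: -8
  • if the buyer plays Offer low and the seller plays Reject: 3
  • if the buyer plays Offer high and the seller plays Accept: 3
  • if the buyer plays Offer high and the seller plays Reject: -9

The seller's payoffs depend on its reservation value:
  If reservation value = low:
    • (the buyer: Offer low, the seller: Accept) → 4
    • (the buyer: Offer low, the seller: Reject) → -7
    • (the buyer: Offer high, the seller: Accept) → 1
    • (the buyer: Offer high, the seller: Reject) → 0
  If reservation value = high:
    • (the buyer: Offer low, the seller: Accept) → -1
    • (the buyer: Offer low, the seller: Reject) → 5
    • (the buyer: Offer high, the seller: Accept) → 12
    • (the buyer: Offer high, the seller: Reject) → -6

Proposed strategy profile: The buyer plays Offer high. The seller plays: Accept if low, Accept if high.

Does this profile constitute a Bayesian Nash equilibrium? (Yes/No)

The buyer plays Offer high: E[Offer high] = 0.2·(3) + 0.8·(3) = 3; E[Offer low] = -8. Best-responding. ✓
The seller (reservation value low), facing Offer high: Accept gives 1, Reject gives 0. Proposed Accept is best. ✓
The seller (reservation value high), facing Offer high: Accept gives 12, Reject gives -6. Proposed Accept is best. ✓

Yes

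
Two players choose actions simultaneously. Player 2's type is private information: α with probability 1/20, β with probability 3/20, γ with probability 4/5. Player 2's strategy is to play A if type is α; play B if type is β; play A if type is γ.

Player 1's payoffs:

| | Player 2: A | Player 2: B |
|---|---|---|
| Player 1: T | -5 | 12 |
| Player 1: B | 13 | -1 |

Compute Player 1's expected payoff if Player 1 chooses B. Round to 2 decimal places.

Take the expectation over Player 2's type, weighting each type's action by its prior probability.
E[B] = 1/20·13 + 3/20·(-1) + 4/5·13 = 13/20 + (-3/20) + 52/5 = 109/10

10.90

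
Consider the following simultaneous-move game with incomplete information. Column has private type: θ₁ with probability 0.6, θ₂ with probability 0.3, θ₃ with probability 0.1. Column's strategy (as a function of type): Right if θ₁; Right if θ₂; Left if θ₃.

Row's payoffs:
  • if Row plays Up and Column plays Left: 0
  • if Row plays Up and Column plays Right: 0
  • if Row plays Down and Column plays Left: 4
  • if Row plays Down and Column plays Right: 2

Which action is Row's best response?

E[Up] = 0.6·(0) + 0.3·(0) + 0.1·(0) = 0
E[Down] = 0.6·(2) + 0.3·(2) + 0.1·(4) = 2.2
Best response: Down (2.2 is the largest).

Down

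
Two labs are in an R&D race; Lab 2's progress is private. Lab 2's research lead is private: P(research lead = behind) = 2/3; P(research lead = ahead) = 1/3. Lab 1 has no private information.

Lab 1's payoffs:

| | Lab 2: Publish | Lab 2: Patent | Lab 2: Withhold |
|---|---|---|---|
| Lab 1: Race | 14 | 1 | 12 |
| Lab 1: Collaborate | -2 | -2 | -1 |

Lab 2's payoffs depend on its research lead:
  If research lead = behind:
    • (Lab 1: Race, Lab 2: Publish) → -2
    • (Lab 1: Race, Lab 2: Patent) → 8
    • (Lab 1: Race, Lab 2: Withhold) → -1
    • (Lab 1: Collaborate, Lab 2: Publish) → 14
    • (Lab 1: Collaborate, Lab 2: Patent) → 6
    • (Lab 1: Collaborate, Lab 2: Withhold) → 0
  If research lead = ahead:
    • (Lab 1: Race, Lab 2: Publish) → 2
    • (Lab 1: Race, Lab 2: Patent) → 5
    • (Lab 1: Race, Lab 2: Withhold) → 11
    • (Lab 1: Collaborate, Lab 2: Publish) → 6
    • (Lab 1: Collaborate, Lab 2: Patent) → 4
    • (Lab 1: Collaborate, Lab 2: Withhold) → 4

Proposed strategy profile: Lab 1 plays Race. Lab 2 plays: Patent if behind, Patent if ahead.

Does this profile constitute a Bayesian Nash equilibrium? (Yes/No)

A profile is a BNE iff every type of every player is best-responding given beliefs about the other side.
Lab 1 plays Race: E[Race] = 2/3·(1) + 1/3·(1) = 1; E[Collaborate] = -2. Best-responding. ✓
Lab 2 (research lead behind), facing Race: Publish gives -2, Patent gives 8, Withhold gives -1. Proposed Patent is best. ✓
Lab 2 (research lead ahead), facing Race: Publish gives 2, Patent gives 5, Withhold gives 11. Proposed Patent is not best — profitable deviation exists. ✗

No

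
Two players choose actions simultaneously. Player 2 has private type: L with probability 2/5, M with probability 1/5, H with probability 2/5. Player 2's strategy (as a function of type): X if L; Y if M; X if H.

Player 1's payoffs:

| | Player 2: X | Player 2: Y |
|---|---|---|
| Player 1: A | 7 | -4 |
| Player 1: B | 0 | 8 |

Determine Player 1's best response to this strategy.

E[A] = 2/5·(7) + 1/5·(-4) + 2/5·(7) = 24/5
E[B] = 2/5·(0) + 1/5·(8) + 2/5·(0) = 8/5
Best response: A (24/5 is the largest).

A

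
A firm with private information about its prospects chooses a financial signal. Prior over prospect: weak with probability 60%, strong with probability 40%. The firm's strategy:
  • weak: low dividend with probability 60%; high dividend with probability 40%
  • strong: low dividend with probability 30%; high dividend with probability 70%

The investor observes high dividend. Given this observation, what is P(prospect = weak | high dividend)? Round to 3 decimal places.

0.462

P(high dividend) = 0.6·0.4 + 0.4·0.7 = 0.52
P(weak | high dividend) = (0.6·0.4) / 0.52 = 0.24 / 0.52 = 0.461538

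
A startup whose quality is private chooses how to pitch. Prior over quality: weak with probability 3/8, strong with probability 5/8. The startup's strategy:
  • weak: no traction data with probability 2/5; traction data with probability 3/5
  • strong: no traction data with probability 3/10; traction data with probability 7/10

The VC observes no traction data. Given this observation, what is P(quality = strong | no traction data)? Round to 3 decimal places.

P(no traction data) = (3/8)·(2/5) + (5/8)·(3/10) = 27/80
P(strong | no traction data) = ((5/8)·(3/10)) / (27/80) = (3/16) / (27/80) = 5/9

0.556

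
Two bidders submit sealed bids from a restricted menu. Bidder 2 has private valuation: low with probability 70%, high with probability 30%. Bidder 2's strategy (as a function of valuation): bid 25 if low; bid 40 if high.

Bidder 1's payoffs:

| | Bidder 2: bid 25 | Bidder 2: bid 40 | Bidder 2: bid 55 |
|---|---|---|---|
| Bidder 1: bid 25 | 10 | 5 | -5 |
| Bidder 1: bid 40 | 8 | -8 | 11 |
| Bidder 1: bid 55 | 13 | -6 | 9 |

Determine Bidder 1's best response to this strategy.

bid 25

E[bid 25] = 0.7·(10) + 0.3·(5) = 8.5
E[bid 40] = 0.7·(8) + 0.3·(-8) = 3.2
E[bid 55] = 0.7·(13) + 0.3·(-6) = 7.3
Best response: bid 25 (8.5 is the largest).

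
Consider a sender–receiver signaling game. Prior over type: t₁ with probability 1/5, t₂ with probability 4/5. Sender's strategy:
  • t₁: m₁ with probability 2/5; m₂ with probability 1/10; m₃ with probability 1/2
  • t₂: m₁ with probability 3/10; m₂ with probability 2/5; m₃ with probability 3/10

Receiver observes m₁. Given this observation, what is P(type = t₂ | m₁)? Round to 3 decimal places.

0.750

Apply Bayes' rule using the sender's strategy as the likelihood.
P(m₁) = (1/5)·(2/5) + (4/5)·(3/10) = 8/25
P(t₂ | m₁) = ((4/5)·(3/10)) / (8/25) = (6/25) / (8/25) = 3/4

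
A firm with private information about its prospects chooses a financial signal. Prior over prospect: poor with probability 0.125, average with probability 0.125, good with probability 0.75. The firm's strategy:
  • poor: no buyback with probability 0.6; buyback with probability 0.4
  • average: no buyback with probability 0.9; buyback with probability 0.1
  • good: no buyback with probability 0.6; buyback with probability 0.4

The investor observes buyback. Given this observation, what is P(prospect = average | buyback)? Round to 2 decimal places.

0.03

Apply Bayes' rule using the sender's strategy as the likelihood.
P(buyback) = 0.125·0.4 + 0.125·0.1 + 0.75·0.4 = 0.3625
P(average | buyback) = (0.125·0.1) / 0.3625 = 0.0125 / 0.3625 = 0.0344828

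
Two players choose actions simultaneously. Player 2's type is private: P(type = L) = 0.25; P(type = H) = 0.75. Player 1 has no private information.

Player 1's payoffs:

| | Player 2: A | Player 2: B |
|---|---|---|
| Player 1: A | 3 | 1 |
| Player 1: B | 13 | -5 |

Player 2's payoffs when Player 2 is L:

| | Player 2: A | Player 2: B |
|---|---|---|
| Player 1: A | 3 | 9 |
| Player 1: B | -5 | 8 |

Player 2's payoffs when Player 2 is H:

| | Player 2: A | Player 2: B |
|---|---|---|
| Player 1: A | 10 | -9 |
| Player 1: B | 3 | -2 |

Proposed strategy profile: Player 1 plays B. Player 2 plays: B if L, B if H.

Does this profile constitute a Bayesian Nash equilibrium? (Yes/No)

No

Player 1 plays B: E[B] = 0.25·(-5) + 0.75·(-5) = -5; E[A] = 1. Not best-responding. ✗
Player 2 (type L), facing B: A gives -5, B gives 8. Proposed B is best. ✓
Player 2 (type H), facing B: A gives 3, B gives -2. Proposed B is not best — profitable deviation exists. ✗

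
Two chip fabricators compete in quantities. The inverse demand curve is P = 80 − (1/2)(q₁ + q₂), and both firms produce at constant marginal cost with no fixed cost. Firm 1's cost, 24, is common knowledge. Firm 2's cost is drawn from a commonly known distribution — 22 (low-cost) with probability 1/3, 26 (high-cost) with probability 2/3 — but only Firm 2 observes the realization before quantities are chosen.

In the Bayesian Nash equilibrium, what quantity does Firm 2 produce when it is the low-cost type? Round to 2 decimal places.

39.11

Type-c best response for Firm 2: q₂(c) = (80 − c) − q₁/2.
Firm 1 maximizes expected profit; its first-order condition is 80 − q₁ − (1/2)E[q₂] − 24 = 0.
Substituting E[q₂] and solving: E[c₂] = 24.6667, so q₁ = (80 − 2·24 + 24.6667)/(3/2) = 37.7778.
q₂(low-cost) = (80 − 22 − (1/2)·37.7778) = 39.1111.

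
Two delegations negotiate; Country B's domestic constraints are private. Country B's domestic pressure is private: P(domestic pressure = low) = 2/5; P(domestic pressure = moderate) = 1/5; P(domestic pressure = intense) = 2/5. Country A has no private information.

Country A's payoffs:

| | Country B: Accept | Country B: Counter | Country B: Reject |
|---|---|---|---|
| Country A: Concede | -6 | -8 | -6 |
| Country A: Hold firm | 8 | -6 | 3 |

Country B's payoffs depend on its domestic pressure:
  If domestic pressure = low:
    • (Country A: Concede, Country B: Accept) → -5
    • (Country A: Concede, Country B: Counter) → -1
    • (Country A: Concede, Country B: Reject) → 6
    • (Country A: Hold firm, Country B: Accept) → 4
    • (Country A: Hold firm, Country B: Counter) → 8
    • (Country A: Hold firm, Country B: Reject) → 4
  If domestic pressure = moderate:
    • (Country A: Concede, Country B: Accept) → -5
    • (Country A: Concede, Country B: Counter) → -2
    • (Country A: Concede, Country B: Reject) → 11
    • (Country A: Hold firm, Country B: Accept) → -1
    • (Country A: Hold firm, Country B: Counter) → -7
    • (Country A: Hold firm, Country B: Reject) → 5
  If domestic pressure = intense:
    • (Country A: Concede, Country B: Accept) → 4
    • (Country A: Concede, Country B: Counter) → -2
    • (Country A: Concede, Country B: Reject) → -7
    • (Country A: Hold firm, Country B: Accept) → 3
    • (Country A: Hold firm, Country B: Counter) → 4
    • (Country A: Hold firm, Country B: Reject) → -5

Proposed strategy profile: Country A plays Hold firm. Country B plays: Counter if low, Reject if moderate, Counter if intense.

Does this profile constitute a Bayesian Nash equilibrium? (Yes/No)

A profile is a BNE iff every type of every player is best-responding given beliefs about the other side.
Country A plays Hold firm: E[Hold firm] = 2/5·(-6) + 1/5·(3) + 2/5·(-6) = -21/5; E[Concede] = -38/5. Best-responding. ✓
Country B (domestic pressure low), facing Hold firm: Accept gives 4, Counter gives 8, Reject gives 4. Proposed Counter is best. ✓
Country B (domestic pressure moderate), facing Hold firm: Accept gives -1, Counter gives -7, Reject gives 5. Proposed Reject is best. ✓
Country B (domestic pressure intense), facing Hold firm: Accept gives 3, Counter gives 4, Reject gives -5. Proposed Counter is best. ✓

Yes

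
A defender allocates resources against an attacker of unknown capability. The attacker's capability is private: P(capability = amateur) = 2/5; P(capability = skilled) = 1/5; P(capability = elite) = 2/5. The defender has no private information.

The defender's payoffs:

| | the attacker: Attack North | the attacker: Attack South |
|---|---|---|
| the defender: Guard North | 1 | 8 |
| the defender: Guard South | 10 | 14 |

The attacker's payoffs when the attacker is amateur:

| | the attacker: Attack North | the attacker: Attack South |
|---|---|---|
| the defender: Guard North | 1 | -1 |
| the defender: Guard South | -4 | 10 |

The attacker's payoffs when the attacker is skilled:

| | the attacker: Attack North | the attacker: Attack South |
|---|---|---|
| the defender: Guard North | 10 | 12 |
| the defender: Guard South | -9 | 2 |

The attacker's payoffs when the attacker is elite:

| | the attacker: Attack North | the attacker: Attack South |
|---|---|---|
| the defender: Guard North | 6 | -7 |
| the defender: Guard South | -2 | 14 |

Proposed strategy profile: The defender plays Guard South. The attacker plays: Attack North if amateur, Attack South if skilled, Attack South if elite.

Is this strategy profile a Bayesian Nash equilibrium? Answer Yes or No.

No

A profile is a BNE iff every type of every player is best-responding given beliefs about the other side.
The defender plays Guard South: E[Guard South] = 2/5·(10) + 1/5·(14) + 2/5·(14) = 62/5; E[Guard North] = 26/5. Best-responding. ✓
The attacker (capability amateur), facing Guard South: Attack North gives -4, Attack South gives 10. Proposed Attack North is not best — profitable deviation exists. ✗
The attacker (capability skilled), facing Guard South: Attack North gives -9, Attack South gives 2. Proposed Attack South is best. ✓
The attacker (capability elite), facing Guard South: Attack North gives -2, Attack South gives 14. Proposed Attack South is best. ✓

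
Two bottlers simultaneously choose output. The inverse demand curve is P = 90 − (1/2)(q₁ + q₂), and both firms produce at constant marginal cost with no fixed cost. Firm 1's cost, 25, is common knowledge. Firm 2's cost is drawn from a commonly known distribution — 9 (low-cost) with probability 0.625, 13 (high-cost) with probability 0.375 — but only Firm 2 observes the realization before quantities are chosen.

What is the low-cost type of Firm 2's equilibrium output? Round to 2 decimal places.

64.17

Firm 2 with cost c maximizes (90 − (1/2)(q₁+q₂) − c)·q₂, giving q₂(c) = (90 − c − (1/2)q₁).
E[c₂] = 0.625·9 + 0.375·13 = 10.5
Firm 1's FOC against E[q₂] yields q₁ = (90 − 2·25 + E[c₂])/(3/2) = (90 − 50 + 10.5)/(3/2) = 33.6667.
q₂(low-cost) = (90 − 9 − (1/2)·33.6667) = 64.1667.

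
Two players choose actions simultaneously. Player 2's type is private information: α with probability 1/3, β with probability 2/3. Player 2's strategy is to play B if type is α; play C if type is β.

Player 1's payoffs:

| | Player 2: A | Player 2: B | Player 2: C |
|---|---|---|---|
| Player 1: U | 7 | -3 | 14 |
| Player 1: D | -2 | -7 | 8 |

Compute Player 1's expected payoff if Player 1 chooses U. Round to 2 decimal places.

8.33

E[U] = 1/3·(-3) + 2/3·14 = (-1) + 28/3 = 25/3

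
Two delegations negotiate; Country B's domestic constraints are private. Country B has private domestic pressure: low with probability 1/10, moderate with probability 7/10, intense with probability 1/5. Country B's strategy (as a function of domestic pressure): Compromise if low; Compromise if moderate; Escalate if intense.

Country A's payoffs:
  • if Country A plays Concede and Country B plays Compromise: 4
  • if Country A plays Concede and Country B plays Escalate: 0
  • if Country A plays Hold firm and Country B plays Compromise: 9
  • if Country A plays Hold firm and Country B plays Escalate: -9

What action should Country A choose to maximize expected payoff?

E[Concede] = 1/10·(4) + 7/10·(4) + 1/5·(0) = 16/5
E[Hold firm] = 1/10·(9) + 7/10·(9) + 1/5·(-9) = 27/5
Best response: Hold firm (27/5 is the largest).

Hold firm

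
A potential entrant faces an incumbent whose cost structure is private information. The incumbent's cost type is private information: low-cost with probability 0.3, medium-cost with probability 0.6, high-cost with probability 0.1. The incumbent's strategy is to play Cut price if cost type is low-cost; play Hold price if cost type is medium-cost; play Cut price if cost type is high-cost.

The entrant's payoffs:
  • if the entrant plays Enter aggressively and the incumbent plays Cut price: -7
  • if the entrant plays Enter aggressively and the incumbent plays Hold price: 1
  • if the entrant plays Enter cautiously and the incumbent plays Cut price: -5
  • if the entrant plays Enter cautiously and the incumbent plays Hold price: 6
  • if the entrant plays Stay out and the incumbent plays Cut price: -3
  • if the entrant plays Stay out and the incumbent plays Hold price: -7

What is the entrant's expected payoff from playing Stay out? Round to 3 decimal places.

Take the expectation over the incumbent's cost type, weighting each type's action by its prior probability.
E[Stay out] = 0.3·(-3) + 0.6·(-7) + 0.1·(-3) = (-0.9) + (-4.2) + (-0.3) = -5.4

-5.400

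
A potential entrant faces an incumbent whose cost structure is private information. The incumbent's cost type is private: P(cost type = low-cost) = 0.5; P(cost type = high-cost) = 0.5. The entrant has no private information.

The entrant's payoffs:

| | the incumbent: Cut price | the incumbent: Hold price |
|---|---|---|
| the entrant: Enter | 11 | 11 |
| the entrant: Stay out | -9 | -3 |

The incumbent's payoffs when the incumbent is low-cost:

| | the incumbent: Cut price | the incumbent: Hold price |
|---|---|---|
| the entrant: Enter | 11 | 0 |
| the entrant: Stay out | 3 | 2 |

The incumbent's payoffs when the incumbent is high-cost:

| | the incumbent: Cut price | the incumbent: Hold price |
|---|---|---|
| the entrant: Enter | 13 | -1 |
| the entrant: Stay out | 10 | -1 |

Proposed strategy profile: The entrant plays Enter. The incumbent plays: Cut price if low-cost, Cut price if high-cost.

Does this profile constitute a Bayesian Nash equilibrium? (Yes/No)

The entrant plays Enter: E[Enter] = 0.5·(11) + 0.5·(11) = 11; E[Stay out] = -9. Best-responding. ✓
The incumbent (cost type low-cost), facing Enter: Cut price gives 11, Hold price gives 0. Proposed Cut price is best. ✓
The incumbent (cost type high-cost), facing Enter: Cut price gives 13, Hold price gives -1. Proposed Cut price is best. ✓

Yes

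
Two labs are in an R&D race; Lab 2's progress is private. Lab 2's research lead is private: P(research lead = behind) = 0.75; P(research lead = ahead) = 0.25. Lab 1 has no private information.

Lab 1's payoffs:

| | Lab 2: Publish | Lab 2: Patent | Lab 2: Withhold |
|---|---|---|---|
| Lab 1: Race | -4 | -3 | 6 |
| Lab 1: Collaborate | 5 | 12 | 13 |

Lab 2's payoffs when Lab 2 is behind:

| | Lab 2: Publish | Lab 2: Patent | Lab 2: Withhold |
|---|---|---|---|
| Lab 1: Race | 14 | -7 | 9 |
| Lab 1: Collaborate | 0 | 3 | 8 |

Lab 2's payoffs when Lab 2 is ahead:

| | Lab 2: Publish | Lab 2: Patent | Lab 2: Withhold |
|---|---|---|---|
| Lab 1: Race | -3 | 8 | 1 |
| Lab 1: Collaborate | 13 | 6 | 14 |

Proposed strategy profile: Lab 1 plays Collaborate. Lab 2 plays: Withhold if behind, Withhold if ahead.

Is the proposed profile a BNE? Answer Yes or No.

Yes

Lab 1 plays Collaborate: E[Collaborate] = 0.75·(13) + 0.25·(13) = 13; E[Race] = 6. Best-responding. ✓
Lab 2 (research lead behind), facing Collaborate: Publish gives 0, Patent gives 3, Withhold gives 8. Proposed Withhold is best. ✓
Lab 2 (research lead ahead), facing Collaborate: Publish gives 13, Patent gives 6, Withhold gives 14. Proposed Withhold is best. ✓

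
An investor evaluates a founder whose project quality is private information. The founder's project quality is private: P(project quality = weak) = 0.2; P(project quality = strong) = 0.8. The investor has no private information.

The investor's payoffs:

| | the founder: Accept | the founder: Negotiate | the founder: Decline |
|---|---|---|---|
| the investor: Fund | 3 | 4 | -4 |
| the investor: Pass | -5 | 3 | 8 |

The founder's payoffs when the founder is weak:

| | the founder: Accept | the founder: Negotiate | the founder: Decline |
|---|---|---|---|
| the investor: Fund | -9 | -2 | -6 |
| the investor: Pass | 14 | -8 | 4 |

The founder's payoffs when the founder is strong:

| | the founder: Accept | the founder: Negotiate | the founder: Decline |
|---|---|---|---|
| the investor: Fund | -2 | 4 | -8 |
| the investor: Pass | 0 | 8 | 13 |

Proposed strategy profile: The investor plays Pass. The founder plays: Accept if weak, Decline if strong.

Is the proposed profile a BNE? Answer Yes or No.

A profile is a BNE iff every type of every player is best-responding given beliefs about the other side.
The investor plays Pass: E[Pass] = 0.2·(-5) + 0.8·(8) = 5.4; E[Fund] = -2.6. Best-responding. ✓
The founder (project quality weak), facing Pass: Accept gives 14, Negotiate gives -8, Decline gives 4. Proposed Accept is best. ✓
The founder (project quality strong), facing Pass: Accept gives 0, Negotiate gives 8, Decline gives 13. Proposed Decline is best. ✓

Yes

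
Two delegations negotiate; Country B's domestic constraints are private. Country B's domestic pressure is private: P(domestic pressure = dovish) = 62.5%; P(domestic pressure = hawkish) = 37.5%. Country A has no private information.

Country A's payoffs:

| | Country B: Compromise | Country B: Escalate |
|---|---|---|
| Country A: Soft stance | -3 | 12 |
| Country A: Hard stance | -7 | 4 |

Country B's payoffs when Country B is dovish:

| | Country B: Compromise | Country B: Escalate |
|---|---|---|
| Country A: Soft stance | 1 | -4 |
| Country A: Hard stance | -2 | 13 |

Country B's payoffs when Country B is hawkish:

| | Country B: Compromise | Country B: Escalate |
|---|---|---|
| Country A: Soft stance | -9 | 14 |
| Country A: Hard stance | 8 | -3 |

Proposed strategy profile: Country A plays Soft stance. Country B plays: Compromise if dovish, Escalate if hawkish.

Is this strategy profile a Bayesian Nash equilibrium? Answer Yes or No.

Yes

A profile is a BNE iff every type of every player is best-responding given beliefs about the other side.
Country A plays Soft stance: E[Soft stance] = 0.625·(-3) + 0.375·(12) = 2.625; E[Hard stance] = -2.875. Best-responding. ✓
Country B (domestic pressure dovish), facing Soft stance: Compromise gives 1, Escalate gives -4. Proposed Compromise is best. ✓
Country B (domestic pressure hawkish), facing Soft stance: Compromise gives -9, Escalate gives 14. Proposed Escalate is best. ✓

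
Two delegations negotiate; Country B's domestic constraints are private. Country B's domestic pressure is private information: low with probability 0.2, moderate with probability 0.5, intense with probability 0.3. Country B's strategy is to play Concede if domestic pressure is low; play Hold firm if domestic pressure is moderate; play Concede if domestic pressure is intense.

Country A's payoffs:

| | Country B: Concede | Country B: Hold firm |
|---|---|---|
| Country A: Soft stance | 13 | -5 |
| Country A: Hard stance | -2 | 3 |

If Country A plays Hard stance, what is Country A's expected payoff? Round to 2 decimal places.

E[Hard stance] = 0.2·(-2) + 0.5·3 + 0.3·(-2) = (-0.4) + 1.5 + (-0.6) = 0.5

0.50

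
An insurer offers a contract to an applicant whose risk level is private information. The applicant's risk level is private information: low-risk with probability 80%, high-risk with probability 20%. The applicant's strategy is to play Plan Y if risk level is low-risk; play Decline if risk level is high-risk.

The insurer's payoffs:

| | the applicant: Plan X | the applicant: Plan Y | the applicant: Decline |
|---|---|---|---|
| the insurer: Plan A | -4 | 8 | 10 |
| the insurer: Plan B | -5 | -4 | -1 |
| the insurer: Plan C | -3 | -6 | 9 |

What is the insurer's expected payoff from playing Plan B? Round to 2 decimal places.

-3.40

Take the expectation over the applicant's risk level, weighting each type's action by its prior probability.
E[Plan B] = 0.8·(-4) + 0.2·(-1) = (-3.2) + (-0.2) = -3.4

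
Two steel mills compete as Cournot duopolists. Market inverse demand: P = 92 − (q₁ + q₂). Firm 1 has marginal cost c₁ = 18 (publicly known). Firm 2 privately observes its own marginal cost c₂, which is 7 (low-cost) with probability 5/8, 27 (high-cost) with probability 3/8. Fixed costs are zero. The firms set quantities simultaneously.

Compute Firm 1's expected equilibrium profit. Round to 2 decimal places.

Firm 2 with cost c maximizes (92 − (q₁+q₂) − c)·q₂, giving q₂(c) = (92 − c − q₁)/2.
E[c₂] = 5/8·7 + 3/8·27 = 14.5
Firm 1's FOC against E[q₂] yields q₁ = (92 − 2·18 + E[c₂])/3 = (92 − 36 + 14.5)/3 = 23.5.
E[P] = 92 − (q₁ + E[q₂]) = 41.5; Firm 1's expected profit = (E[P] − 18)·q₁ = (41.5 − 18)·23.5 = 552.25.

552.25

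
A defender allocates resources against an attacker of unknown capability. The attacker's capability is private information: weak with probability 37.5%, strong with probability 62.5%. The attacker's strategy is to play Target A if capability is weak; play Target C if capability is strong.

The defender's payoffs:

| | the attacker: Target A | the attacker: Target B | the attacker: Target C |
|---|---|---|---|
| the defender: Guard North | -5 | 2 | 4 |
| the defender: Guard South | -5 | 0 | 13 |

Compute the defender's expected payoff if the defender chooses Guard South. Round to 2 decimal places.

6.25

E[Guard South] = 0.375·(-5) + 0.625·13 = (-1.875) + 8.125 = 6.25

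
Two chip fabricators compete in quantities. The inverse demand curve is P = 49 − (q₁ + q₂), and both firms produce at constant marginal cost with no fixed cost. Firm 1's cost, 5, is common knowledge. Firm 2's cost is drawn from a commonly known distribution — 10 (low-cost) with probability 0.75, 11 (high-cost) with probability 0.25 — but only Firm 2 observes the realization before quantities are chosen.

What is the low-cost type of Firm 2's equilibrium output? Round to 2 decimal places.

Firm 2 with cost c maximizes (49 − (q₁+q₂) − c)·q₂, giving q₂(c) = (49 − c − q₁)/2.
E[c₂] = 0.75·10 + 0.25·11 = 10.25
Firm 1's FOC against E[q₂] yields q₁ = (49 − 2·5 + E[c₂])/3 = (49 − 10 + 10.25)/3 = 16.4167.
q₂(low-cost) = (49 − 10 − 16.4167)/2 = 11.2917.

11.29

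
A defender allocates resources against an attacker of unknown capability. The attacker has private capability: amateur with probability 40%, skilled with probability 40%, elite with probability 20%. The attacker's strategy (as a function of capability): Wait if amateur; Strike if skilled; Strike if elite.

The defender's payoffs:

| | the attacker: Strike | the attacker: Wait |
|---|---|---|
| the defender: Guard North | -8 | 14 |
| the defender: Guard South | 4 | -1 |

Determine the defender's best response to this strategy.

Guard South

E[Guard North] = 0.4·(14) + 0.4·(-8) + 0.2·(-8) = 0.8
E[Guard South] = 0.4·(-1) + 0.4·(4) + 0.2·(4) = 2
Best response: Guard South (2 is the largest).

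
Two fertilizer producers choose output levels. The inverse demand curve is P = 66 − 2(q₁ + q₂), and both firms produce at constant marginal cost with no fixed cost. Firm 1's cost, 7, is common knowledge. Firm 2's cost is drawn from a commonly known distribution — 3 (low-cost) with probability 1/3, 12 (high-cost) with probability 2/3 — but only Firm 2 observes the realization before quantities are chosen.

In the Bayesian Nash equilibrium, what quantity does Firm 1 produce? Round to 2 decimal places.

Firm 2 with cost c maximizes (66 − 2(q₁+q₂) − c)·q₂, giving q₂(c) = (66 − c − 2q₁)/4.
E[c₂] = 1/3·3 + 2/3·12 = 9
Firm 1's FOC against E[q₂] yields q₁ = (66 − 2·7 + E[c₂])/6 = (66 − 14 + 9)/6 = 10.1667.

10.17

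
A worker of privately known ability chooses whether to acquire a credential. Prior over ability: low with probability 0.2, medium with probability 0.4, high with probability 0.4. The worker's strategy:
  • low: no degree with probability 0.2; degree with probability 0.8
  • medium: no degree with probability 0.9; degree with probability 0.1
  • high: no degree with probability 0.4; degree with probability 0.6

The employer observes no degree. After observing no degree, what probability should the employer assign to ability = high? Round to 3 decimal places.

0.286

P(no degree) = 0.2·0.2 + 0.4·0.9 + 0.4·0.4 = 0.56
P(high | no degree) = (0.4·0.4) / 0.56 = 0.16 / 0.56 = 0.285714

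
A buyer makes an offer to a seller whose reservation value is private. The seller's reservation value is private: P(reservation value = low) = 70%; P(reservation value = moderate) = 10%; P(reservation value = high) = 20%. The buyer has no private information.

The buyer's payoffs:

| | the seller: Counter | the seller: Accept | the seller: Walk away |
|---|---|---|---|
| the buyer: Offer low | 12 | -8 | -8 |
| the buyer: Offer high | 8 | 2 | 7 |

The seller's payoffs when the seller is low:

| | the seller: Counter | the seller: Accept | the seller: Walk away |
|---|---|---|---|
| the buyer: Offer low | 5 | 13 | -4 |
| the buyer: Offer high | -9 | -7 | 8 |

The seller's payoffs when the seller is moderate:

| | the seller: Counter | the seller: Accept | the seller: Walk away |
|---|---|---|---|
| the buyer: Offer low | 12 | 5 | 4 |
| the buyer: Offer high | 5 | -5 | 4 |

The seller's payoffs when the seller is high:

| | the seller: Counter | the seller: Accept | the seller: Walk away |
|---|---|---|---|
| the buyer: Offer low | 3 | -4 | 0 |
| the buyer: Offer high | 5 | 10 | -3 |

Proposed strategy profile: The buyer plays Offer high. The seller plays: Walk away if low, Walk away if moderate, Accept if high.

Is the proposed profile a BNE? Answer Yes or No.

A profile is a BNE iff every type of every player is best-responding given beliefs about the other side.
The buyer plays Offer high: E[Offer high] = 0.7·(7) + 0.1·(7) + 0.2·(2) = 6; E[Offer low] = -8. Best-responding. ✓
The seller (reservation value low), facing Offer high: Counter gives -9, Accept gives -7, Walk away gives 8. Proposed Walk away is best. ✓
The seller (reservation value moderate), facing Offer high: Counter gives 5, Accept gives -5, Walk away gives 4. Proposed Walk away is not best — profitable deviation exists. ✗
The seller (reservation value high), facing Offer high: Counter gives 5, Accept gives 10, Walk away gives -3. Proposed Accept is best. ✓

No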